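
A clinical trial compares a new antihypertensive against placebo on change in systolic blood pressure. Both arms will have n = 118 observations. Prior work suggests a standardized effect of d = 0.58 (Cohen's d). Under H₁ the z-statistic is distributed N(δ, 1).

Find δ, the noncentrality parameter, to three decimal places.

The noncentrality parameter scales effect size by the design's sample-size factor: δ = d·√(n/2) = 0.58 × √(118/2) = 4.4551

δ ≈ 4.455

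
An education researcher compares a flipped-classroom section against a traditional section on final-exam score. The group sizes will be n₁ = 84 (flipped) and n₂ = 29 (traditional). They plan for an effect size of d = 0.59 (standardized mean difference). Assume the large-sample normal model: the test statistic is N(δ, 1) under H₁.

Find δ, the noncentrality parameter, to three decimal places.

δ ≈ 2.739

The noncentrality parameter scales effect size by the design's sample-size factor: δ = d / √(1/n₁ + 1/n₂) = 0.59 / √(1/84 + 1/29) = 2.7394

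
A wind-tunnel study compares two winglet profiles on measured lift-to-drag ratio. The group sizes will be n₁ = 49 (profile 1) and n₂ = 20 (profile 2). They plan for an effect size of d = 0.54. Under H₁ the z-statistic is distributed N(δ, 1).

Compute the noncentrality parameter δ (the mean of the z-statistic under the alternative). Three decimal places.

The noncentrality parameter scales effect size by the design's sample-size factor: δ = d / √(1/n₁ + 1/n₂) = 0.54 / √(1/49 + 1/20) = 2.0351

δ ≈ 2.035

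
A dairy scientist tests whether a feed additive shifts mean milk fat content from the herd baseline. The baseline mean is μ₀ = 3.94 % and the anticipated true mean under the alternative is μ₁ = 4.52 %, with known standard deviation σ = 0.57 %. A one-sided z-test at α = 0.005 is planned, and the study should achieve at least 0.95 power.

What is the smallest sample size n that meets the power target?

Standardized effect: d = |μ₁ − μ₀| / σ = |4.52 − 3.94| / 0.57 = 1.0175
For power 0.95 need Φ(δ − z_{0.005}) = 0.95, so δ = z_{0.005} + z_{0.05} = 2.576 + 1.645 = 4.221.
δ = d·√n ⇒ n = (δ/d)² = (4.221 / 1.0175)² = 17.21.
Round up to the next whole unit.

n = 18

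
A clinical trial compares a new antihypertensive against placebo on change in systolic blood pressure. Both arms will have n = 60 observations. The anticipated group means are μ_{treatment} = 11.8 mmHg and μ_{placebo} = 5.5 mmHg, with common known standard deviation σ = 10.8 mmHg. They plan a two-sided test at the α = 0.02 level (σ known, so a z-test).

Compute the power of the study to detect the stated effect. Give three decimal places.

Standardized effect: d = |μ_{treatment} − μ_{placebo}| / σ = |11.8 − 5.5| / 10.8 = 0.5833
Noncentrality parameter: δ = d·√(n/2) = 0.5833 × √(60/2) = 3.1950
Two-sided α = 0.02 → critical value z_{0.01} = 2.326.
Power = Φ(δ − 2.326) + Φ(−δ − 2.326) = Φ(0.869) + Φ(-5.521) = 0.8075 + 0.0000 = 0.8075.

Power ≈ 0.807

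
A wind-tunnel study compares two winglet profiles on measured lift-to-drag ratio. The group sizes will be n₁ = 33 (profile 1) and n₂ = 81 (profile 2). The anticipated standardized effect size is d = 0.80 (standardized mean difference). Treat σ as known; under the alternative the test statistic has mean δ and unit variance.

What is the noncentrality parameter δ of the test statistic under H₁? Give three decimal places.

δ ≈ 3.874

The noncentrality parameter scales effect size by the design's sample-size factor: δ = d / √(1/n₁ + 1/n₂) = 0.80 / √(1/33 + 1/81) = 3.8738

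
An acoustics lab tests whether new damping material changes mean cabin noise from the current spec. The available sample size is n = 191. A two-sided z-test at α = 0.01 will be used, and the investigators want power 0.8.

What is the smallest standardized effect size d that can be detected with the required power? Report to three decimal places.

d ≈ 0.247

Need Φ(δ − 2.576) = 0.8, so δ = 2.576 + 0.842 = 3.417.
(The second rejection-region term Φ(−δ − z_{α/2}) is negligible and dropped.)
δ = d·√n ⇒ d = δ/√n = 3.417/√191 = 0.2473.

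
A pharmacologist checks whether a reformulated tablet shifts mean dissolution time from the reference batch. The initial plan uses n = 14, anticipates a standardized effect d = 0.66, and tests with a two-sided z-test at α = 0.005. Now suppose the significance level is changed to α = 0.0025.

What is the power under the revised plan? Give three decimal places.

Power ≈ 0.290

δ = d·√n = 0.66 × √14 = 2.4695 (unchanged). New critical value: z_{0.0013} = 3.023.
Revised power = Φ(δ − 3.023) + Φ(−δ − 3.023) = Φ(-0.554) + Φ(-5.493) = 0.2898 + 0.0000 = 0.2898.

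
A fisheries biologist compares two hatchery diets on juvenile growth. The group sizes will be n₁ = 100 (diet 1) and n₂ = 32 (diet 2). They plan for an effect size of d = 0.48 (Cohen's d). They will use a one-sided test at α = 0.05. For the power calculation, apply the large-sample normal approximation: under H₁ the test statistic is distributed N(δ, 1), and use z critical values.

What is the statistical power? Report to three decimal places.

Power ≈ 0.764

Noncentrality parameter: δ = d / √(1/n₁ + 1/n₂) = 0.48 / √(1/100 + 1/32) = 2.3634
One-sided α = 0.05 → critical value z_{0.05} = 1.645.
Power = Φ(δ − 1.645) = Φ(0.719) = 0.7638.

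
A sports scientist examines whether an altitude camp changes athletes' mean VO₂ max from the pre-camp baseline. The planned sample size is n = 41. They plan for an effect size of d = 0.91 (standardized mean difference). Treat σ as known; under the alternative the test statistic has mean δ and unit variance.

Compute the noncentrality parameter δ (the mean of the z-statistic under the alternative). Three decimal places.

δ ≈ 5.827

δ = d·√n = 0.91 × √41 = 5.8268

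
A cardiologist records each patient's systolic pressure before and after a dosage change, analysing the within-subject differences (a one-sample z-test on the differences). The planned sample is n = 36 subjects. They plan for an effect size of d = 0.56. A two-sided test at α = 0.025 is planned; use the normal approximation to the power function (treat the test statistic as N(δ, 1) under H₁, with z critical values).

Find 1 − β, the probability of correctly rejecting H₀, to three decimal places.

Noncentrality parameter: δ = d·√n = 0.56 × √36 = 3.3600
Two-sided α = 0.025 → critical value z_{0.0125} = 2.241.
Power = Φ(δ − 2.241) + Φ(−δ − 2.241) = Φ(1.119) + Φ(-5.601) = 0.8683 + 0.0000 = 0.8683.

Power ≈ 0.868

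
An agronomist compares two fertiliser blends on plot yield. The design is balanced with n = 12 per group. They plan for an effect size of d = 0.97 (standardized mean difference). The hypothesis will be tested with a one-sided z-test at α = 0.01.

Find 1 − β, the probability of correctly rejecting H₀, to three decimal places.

Power ≈ 0.520

Noncentrality parameter: δ = d·√(n/2) = 0.97 × √(12/2) = 2.3760
Critical value for a one-sided test at α = 0.01: z_α = 2.326.
Power = P(Z > 2.326 − δ) = Φ(0.050) = 0.5198.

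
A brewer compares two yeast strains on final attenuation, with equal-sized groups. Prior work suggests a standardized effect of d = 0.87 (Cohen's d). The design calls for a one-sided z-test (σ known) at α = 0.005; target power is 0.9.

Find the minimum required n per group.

Set Φ(δ − 2.576) = 0.9; then δ − 2.576 = Φ⁻¹(0.9) = 1.282, giving δ = 3.857.
δ = d·√(n/2) ⇒ n = 2(δ/d)² = 2 × (3.857 / 0.87)² = 39.32.
Rounding up, n = 40 per group.

n = 40 per group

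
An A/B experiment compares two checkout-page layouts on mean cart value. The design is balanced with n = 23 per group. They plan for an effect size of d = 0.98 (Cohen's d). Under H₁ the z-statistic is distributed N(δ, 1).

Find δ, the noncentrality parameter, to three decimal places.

δ ≈ 3.323

The noncentrality parameter scales effect size by the design's sample-size factor: δ = d·√(n/2) = 0.98 × √(23/2) = 3.3233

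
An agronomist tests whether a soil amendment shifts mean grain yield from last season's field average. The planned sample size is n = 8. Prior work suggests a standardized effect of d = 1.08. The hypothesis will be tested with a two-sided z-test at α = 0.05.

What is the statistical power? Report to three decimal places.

Power ≈ 0.863

Noncentrality parameter: δ = d·√n = 1.08 × √8 = 3.0547
Two-sided α = 0.05 → critical value z_{0.025} = 1.960.
Power = Φ(δ − 1.960) + Φ(−δ − 1.960) = Φ(1.095) + Φ(-5.015) = 0.8632 + 0.0000 = 0.8632.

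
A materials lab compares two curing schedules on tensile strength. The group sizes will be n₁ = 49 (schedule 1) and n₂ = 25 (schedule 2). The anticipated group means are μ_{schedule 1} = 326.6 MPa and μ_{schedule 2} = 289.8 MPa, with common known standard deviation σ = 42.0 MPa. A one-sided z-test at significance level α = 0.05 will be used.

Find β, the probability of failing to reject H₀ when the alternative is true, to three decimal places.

Standardized effect: d = |μ_{schedule 1} − μ_{schedule 2}| / σ = |326.6 − 289.8| / 42.0 = 0.8762
Noncentrality parameter: δ = d / √(1/n₁ + 1/n₂) = 0.8762 / √(1/49 + 1/25) = 3.5649
Critical value for a one-sided test at α = 0.05: z_α = 1.645.
Power = P(Z > 1.645 − δ) = Φ(1.920) = 0.9726.
Type II error: β = 1 − power = 1 − 0.9726 = 0.0274.

β ≈ 0.027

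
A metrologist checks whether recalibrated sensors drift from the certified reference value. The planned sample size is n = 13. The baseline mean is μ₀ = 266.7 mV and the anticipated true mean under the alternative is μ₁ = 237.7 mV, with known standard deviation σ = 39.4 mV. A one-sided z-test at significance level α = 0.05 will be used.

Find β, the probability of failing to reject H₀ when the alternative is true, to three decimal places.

β ≈ 0.156

Standardized effect: d = |μ₁ − μ₀| / σ = |237.7 − 266.7| / 39.4 = 0.7360
Noncentrality parameter: λ = d·√n = 0.7360 × √13 = 2.6538
One-sided α = 0.05 → critical value z_{0.05} = 1.645.
Power = P(Z > 1.645 − λ) = Φ(1.009) = 0.8435.
Type II error: β = 1 − power = 1 − 0.8435 = 0.1565.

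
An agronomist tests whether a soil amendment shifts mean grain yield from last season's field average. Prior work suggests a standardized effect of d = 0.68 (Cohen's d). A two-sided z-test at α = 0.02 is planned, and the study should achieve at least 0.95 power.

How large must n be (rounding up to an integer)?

Set Φ(δ − 2.326) = 0.95; then δ − 2.326 = Φ⁻¹(0.95) = 1.645, giving δ = 3.971.
(The Φ(−δ − z_{α/2}) term is vanishingly small for δ > 0 and is dropped in the standard sample-size formula.)
δ = d·√n ⇒ n = (δ/d)² = (3.971 / 0.68)² = 34.11.
Rounding up, n = 35.

n = 35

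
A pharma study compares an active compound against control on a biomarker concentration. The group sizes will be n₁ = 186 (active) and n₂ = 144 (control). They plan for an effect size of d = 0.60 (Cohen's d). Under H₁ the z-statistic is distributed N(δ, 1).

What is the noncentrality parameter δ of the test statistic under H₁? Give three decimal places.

δ ≈ 5.405

The noncentrality parameter scales effect size by the design's sample-size factor: δ = d / √(1/n₁ + 1/n₂) = 0.60 / √(1/186 + 1/144) = 5.4055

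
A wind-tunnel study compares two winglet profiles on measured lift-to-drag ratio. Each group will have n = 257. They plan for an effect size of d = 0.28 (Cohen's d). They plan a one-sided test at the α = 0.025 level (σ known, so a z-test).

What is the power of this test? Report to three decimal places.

Noncentrality parameter: δ = d·√(n/2) = 0.28 × √(257/2) = 3.1740
One-sided α = 0.025 → critical value z_{0.025} = 1.960.
Power = Φ(δ − 1.960) = Φ(1.214) = 0.8876.

Power ≈ 0.888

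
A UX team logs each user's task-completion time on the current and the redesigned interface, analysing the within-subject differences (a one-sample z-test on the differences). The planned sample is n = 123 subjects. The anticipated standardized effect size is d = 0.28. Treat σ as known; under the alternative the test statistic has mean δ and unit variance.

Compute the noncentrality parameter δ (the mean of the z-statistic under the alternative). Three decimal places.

The noncentrality parameter scales effect size by the design's sample-size factor: δ = d·√n = 0.28 × √123 = 3.1054

δ ≈ 3.105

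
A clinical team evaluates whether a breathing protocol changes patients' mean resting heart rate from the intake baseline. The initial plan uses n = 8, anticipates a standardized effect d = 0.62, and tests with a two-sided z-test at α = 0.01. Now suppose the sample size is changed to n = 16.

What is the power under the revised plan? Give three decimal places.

With n = 16: δ = d·√n = 0.62 × √16 = 2.4800. Critical value z_{0.005} = 2.576.
Revised power = Φ(δ − 2.576) + Φ(−δ − 2.576) = Φ(-0.096) + Φ(-5.056) = 0.4618 + 0.0000 = 0.4618.

Power ≈ 0.462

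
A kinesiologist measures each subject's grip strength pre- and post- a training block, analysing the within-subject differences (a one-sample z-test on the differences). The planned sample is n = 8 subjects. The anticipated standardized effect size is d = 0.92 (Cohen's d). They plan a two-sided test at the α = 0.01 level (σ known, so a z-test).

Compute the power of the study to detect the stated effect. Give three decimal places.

Noncentrality parameter: δ = d·√n = 0.92 × √8 = 2.6022
Critical value for a two-sided test at α = 0.01: z_{α/2} = 2.576.
Power = Φ(δ − 2.576) + Φ(−δ − 2.576) = Φ(0.026) + Φ(-5.178) = 0.5105 + 0.0000 = 0.5105.

Power ≈ 0.511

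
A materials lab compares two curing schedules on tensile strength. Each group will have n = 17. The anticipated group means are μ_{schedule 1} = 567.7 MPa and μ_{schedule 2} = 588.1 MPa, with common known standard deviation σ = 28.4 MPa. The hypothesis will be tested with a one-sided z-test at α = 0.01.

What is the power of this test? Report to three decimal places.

Power ≈ 0.408

Standardized effect: d = |μ_{schedule 1} − μ_{schedule 2}| / σ = |567.7 − 588.1| / 28.4 = 0.7183
Noncentrality parameter: δ = d·√(n/2) = 0.7183 × √(17/2) = 2.0942
One-sided α = 0.01 → critical value z_{0.01} = 2.326.
Power = P(Z > 2.326 − δ) = Φ(-0.232) = 0.4082.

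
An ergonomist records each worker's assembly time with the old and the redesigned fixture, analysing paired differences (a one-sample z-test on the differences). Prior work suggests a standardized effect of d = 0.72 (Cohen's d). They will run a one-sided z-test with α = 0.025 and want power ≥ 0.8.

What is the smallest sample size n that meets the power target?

Set Φ(δ − 1.960) = 0.8; then δ − 1.960 = Φ⁻¹(0.8) = 0.842, giving δ = 2.802.
δ = d·√n ⇒ n = (δ/d)² = (2.802 / 0.72)² = 15.14.
Round up to the next whole unit.

n = 16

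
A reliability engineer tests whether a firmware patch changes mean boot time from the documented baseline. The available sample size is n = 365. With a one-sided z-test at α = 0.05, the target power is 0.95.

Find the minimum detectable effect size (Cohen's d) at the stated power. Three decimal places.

d ≈ 0.172

Need Φ(δ − 1.645) = 0.95, so δ = 1.645 + 1.645 = 3.290.
δ = d·√n ⇒ d = δ/√n = 3.290/√365 = 0.1722.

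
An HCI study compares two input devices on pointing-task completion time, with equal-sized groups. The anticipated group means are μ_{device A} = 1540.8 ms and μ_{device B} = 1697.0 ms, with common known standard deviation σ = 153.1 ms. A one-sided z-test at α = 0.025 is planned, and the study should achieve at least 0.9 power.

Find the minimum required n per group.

Standardized effect: d = |μ_{device A} − μ_{device B}| / σ = |1540.8 − 1697.0| / 153.1 = 1.0202
For power 0.9 need Φ(δ − z_{0.025}) = 0.9, so δ = z_{0.025} + z_{0.10} = 1.960 + 1.282 = 3.242.
δ = d·√(n/2) ⇒ n = 2(δ/d)² = 2 × (3.242 / 1.0202)² = 20.19.
Round up to the next whole unit.

n = 21 per group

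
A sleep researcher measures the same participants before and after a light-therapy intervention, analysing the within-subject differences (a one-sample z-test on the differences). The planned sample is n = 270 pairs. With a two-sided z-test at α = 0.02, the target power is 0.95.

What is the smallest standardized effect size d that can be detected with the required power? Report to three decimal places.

d ≈ 0.242

Need Φ(δ − 2.326) = 0.95, so δ = 2.326 + 1.645 = 3.971.
(Lower-tail contribution to power is negligible for δ > 0.)
δ = d·√n ⇒ d = δ/√n = 3.971/√270 = 0.2417.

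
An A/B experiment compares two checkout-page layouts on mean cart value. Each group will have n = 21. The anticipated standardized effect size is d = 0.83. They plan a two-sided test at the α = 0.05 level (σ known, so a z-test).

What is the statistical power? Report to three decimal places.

Noncentrality parameter: δ = d·√(n/2) = 0.83 × √(21/2) = 2.6895
Two-sided α = 0.05 → critical value z_{0.025} = 1.960.
Power = Φ(δ − 1.960) + Φ(−δ − 1.960) = Φ(0.730) + Φ(-4.649) = 0.7672 + 0.0000 = 0.7672.

Power ≈ 0.767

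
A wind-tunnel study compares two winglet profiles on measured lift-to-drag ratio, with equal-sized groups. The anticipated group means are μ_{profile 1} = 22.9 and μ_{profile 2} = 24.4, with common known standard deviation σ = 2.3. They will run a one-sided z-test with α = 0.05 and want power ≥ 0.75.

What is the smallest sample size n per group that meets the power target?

Standardized effect: d = |μ_{profile 1} − μ_{profile 2}| / σ = |22.9 − 24.4| / 2.3 = 0.6522
For power 0.75 need Φ(δ − z_{0.05}) = 0.75, so δ = z_{0.05} + z_{0.25} = 1.645 + 0.674 = 2.319.
δ = d·√(n/2) ⇒ n = 2(δ/d)² = 2 × (2.319 / 0.6522)² = 25.29.
Rounding up, n = 26 per group.

n = 26 per group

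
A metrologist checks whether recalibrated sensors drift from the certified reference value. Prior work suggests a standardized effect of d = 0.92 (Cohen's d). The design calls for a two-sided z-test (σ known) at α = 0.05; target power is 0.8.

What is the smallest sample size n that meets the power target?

For power 0.8 need Φ(δ − z_{0.025}) = 0.8, so δ = z_{0.025} + z_{0.20} = 1.960 + 0.842 = 2.802.
(For δ > 0 the lower-tail rejection region contributes negligibly to power, so the one-term inversion is standard.)
δ = d·√n ⇒ n = (δ/d)² = (2.802 / 0.92)² = 9.27.
Rounding up, n = 10.

n = 10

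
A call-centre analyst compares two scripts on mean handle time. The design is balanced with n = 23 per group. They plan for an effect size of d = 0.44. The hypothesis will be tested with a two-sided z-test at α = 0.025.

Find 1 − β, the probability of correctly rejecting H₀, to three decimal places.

Power ≈ 0.227

Noncentrality parameter: δ = d·√(n/2) = 0.44 × √(23/2) = 1.4921
Critical value for a two-sided test at α = 0.025: z_{α/2} = 2.241.
Power = Φ(δ − 2.241) + Φ(−δ − 2.241) = Φ(-0.749) + Φ(-3.734) = 0.2268 + 0.0001 = 0.2269.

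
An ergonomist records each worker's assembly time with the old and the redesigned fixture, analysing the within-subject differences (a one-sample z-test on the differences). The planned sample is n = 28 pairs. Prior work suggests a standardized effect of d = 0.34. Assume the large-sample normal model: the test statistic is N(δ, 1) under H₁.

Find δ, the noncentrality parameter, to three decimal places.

δ ≈ 1.799

The noncentrality parameter scales effect size by the design's sample-size factor: δ = d·√n = 0.34 × √28 = 1.7991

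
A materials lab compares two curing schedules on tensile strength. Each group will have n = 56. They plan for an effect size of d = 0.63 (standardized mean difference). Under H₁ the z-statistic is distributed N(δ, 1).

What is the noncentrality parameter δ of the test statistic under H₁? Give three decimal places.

δ ≈ 3.334

δ = d·√(n/2) = 0.63 × √(56/2) = 3.3336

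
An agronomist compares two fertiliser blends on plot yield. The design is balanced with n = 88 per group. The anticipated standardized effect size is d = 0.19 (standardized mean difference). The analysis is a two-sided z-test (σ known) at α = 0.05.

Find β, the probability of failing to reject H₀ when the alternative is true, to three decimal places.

β ≈ 0.757

Noncentrality parameter: δ = d·√(n/2) = 0.19 × √(88/2) = 1.2603
Critical value for a two-sided test at α = 0.05: z_{α/2} = 1.960.
Power = Φ(δ − 1.960) + Φ(−δ − 1.960) = Φ(-0.700) + Φ(-3.220) = 0.2421 + 0.0006 = 0.2427.
Type II error: β = 1 − power = 1 − 0.2427 = 0.7573.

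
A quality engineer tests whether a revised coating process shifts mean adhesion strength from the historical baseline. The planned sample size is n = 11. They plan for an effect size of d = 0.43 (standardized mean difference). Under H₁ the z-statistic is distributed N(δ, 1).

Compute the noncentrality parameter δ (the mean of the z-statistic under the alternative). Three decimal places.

The noncentrality parameter scales effect size by the design's sample-size factor: δ = d·√n = 0.43 × √11 = 1.4261

δ ≈ 1.426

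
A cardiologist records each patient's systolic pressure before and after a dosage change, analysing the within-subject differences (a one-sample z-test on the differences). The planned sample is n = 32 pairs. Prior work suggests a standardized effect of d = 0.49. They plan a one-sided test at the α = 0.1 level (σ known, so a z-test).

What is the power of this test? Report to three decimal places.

Power ≈ 0.932

Noncentrality parameter: λ = d·√n = 0.49 × √32 = 2.7719
Critical value for a one-sided test at α = 0.1: z_α = 1.282.
Power = Φ(λ − 1.282) = Φ(1.490) = 0.9319.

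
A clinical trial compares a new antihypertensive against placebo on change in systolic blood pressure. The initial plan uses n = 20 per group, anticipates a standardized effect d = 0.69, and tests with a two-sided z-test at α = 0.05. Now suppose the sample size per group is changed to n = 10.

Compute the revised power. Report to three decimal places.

With n = 10 per group: δ = d·√(n/2) = 0.69 × √(10/2) = 1.5429. Critical value z_{0.025} = 1.960.
Revised power = Φ(δ − 1.960) + Φ(−δ − 1.960) = Φ(-0.417) + Φ(-3.503) = 0.3383 + 0.0002 = 0.3385.

Power ≈ 0.339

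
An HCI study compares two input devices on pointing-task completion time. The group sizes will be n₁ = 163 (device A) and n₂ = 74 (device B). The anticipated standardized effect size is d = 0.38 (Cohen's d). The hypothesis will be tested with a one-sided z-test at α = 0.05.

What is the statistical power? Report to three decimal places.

Power ≈ 0.857

Noncentrality parameter: δ = d / √(1/n₁ + 1/n₂) = 0.38 / √(1/163 + 1/74) = 2.7109
One-sided α = 0.05 → critical value z_{0.05} = 1.645.
Power = P(Z > 1.645 − δ) = Φ(1.066) = 0.8568.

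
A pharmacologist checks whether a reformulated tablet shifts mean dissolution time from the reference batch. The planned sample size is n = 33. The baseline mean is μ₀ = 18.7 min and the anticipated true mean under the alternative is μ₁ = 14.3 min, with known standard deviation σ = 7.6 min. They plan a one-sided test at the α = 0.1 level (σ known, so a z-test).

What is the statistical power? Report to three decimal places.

Power ≈ 0.980

Standardized effect: d = |μ₁ − μ₀| / σ = |14.3 − 18.7| / 7.6 = 0.5789
Noncentrality parameter: λ = d·√n = 0.5789 × √33 = 3.3258
Critical value for a one-sided test at α = 0.1: z_α = 1.282.
Power = P(Z > 1.282 − λ) = Φ(2.044) = 0.9795.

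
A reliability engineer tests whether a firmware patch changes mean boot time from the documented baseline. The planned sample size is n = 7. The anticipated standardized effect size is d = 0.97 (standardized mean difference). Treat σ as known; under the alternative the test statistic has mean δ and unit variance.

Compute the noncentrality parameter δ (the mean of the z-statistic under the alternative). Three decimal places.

The noncentrality parameter scales effect size by the design's sample-size factor: δ = d·√n = 0.97 × √7 = 2.5664

δ ≈ 2.566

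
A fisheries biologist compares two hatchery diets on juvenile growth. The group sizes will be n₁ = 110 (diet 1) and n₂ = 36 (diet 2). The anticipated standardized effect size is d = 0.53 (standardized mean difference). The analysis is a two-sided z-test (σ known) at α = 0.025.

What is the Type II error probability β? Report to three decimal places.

β ≈ 0.302

Noncentrality parameter: δ = d / √(1/n₁ + 1/n₂) = 0.53 / √(1/110 + 1/36) = 2.7602
Two-sided α = 0.025 → critical value z_{0.0125} = 2.241.
Power = Φ(δ − 2.241) + Φ(−δ − 2.241) = Φ(0.519) + Φ(-5.002) = 0.6981 + 0.0000 = 0.6981.
Type II error: β = 1 − power = 1 − 0.6981 = 0.3019.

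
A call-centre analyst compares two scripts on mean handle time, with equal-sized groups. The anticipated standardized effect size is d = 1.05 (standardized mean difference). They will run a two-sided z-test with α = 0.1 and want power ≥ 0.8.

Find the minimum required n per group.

Set Φ(δ − 1.645) = 0.8; then δ − 1.645 = Φ⁻¹(0.8) = 0.842, giving δ = 2.486.
(For δ > 0 the lower-tail rejection region contributes negligibly to power, so the one-term inversion is standard.)
δ = d·√(n/2) ⇒ n = 2(δ/d)² = 2 × (2.486 / 1.05)² = 11.22.
Round up to the next whole unit.

n = 12 per group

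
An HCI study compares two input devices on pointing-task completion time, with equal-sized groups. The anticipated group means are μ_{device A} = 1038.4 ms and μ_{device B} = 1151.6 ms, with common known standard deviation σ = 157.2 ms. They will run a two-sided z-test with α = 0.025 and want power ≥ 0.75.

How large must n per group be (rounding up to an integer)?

Standardized effect: d = |μ_{device A} − μ_{device B}| / σ = |1038.4 − 1151.6| / 157.2 = 0.7201
For power 0.75 need Φ(δ − z_{0.0125}) = 0.75, so δ = z_{0.0125} + z_{0.25} = 2.241 + 0.674 = 2.916.
(The Φ(−δ − z_{α/2}) term is vanishingly small for δ > 0 and is dropped in the standard sample-size formula.)
δ = d·√(n/2) ⇒ n = 2(δ/d)² = 2 × (2.916 / 0.7201)² = 32.79.
Round up to the next whole unit.

n = 33 per group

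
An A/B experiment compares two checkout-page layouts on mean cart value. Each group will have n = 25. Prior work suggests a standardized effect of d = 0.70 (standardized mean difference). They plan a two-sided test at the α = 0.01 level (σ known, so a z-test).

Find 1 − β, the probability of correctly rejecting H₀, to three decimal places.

Noncentrality parameter: λ = d·√(n/2) = 0.70 × √(25/2) = 2.4749
Two-sided α = 0.01 → critical value z_{0.005} = 2.576.
Power = Φ(λ − 2.576) + Φ(−λ − 2.576) = Φ(-0.101) + Φ(-5.051) = 0.4598 + 0.0000 = 0.4598.

Power ≈ 0.460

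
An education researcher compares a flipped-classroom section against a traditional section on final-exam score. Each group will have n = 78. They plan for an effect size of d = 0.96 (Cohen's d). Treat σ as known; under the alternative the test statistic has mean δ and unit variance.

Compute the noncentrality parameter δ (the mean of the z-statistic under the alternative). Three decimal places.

δ ≈ 5.995

The noncentrality parameter scales effect size by the design's sample-size factor: δ = d·√(n/2) = 0.96 × √(78/2) = 5.9952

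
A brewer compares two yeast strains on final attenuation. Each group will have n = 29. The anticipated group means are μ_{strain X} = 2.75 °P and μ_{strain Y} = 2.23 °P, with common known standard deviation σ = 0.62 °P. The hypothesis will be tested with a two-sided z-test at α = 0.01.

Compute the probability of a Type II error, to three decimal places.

Standardized effect: d = |μ_{strain X} − μ_{strain Y}| / σ = |2.75 − 2.23| / 0.62 = 0.8387
Noncentrality parameter: δ = d·√(n/2) = 0.8387 × √(29/2) = 3.1937
Two-sided α = 0.01 → critical value z_{0.005} = 2.576.
Power = Φ(δ − 2.576) + Φ(−δ − 2.576) = Φ(0.618) + Φ(-5.770) = 0.7317 + 0.0000 = 0.7317.
Type II error: β = 1 − power = 1 − 0.7317 = 0.2683.

β ≈ 0.268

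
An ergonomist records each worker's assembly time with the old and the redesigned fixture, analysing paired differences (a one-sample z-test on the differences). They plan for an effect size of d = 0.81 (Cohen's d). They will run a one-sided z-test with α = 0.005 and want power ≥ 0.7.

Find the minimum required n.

For power 0.7 need Φ(δ − z_{0.005}) = 0.7, so δ = z_{0.005} + z_{0.30} = 2.576 + 0.524 = 3.100.
δ = d·√n ⇒ n = (δ/d)² = (3.100 / 0.81)² = 14.65.
Rounding up, n = 15.

n = 15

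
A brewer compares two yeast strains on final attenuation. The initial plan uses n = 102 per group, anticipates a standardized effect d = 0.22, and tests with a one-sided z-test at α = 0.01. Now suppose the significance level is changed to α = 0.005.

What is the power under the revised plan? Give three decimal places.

δ = d·√(n/2) = 0.22 × √(102/2) = 1.5711 (unchanged). New critical value: z_{0.005} = 2.576.
Revised power = Φ(δ − 2.576) = Φ(-1.005) = 0.1575.

Power ≈ 0.158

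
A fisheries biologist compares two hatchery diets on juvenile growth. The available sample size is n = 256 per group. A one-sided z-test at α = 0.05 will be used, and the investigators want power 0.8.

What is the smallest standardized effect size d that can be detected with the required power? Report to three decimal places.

Required noncentrality: δ = z_{0.05} + z_{0.20} = 1.645 + 0.842 = 2.486.
δ = d·√(n/2) ⇒ d = δ/√(n/2) = 2.486/√(256/2) = 0.2198.

d ≈ 0.220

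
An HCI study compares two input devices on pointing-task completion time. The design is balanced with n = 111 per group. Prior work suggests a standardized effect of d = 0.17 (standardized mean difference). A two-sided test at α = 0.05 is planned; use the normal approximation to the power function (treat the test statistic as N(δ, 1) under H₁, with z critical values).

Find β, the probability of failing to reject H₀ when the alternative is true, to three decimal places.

Noncentrality parameter: δ = d·√(n/2) = 0.17 × √(111/2) = 1.2665
Critical value for a two-sided test at α = 0.05: z_{α/2} = 1.960.
Power = Φ(δ − 1.960) + Φ(−δ − 1.960) = Φ(-0.693) + Φ(-3.226) = 0.2440 + 0.0006 = 0.2446.
Type II error: β = 1 − power = 1 − 0.2446 = 0.7554.

β ≈ 0.755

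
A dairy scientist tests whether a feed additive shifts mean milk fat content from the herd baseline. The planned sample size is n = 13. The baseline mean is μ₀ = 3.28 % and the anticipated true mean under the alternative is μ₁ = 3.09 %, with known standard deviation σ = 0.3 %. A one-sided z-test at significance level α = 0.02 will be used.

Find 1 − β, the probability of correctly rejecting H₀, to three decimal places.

Standardized effect: d = |μ₁ − μ₀| / σ = |3.09 − 3.28| / 0.3 = 0.6333
Noncentrality parameter: δ = d·√n = 0.6333 × √13 = 2.2835
One-sided α = 0.02 → critical value z_{0.02} = 2.054.
Power = P(Z > 2.054 − δ) = Φ(0.230) = 0.5909.

Power ≈ 0.591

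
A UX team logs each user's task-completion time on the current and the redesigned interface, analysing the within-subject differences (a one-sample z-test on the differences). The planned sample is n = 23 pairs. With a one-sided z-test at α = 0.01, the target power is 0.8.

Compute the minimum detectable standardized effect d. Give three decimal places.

d ≈ 0.661

Need Φ(δ − 2.326) = 0.8, so δ = 2.326 + 0.842 = 3.168.
δ = d·√n ⇒ d = δ/√n = 3.168/√23 = 0.6606.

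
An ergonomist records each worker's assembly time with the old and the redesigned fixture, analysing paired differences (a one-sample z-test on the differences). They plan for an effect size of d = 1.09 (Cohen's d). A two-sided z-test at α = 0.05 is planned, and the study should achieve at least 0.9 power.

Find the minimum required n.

Set Φ(δ − 1.960) = 0.9; then δ − 1.960 = Φ⁻¹(0.9) = 1.282, giving δ = 3.242.
(The Φ(−δ − z_{α/2}) term is vanishingly small for δ > 0 and is dropped in the standard sample-size formula.)
δ = d·√n ⇒ n = (δ/d)² = (3.242 / 1.09)² = 8.84.
Rounding up, n = 9.

n = 9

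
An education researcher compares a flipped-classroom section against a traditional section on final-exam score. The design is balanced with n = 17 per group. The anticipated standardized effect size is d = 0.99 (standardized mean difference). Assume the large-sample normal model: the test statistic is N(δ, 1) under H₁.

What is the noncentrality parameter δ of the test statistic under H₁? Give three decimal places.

δ = d·√(n/2) = 0.99 × √(17/2) = 2.8863

δ ≈ 2.886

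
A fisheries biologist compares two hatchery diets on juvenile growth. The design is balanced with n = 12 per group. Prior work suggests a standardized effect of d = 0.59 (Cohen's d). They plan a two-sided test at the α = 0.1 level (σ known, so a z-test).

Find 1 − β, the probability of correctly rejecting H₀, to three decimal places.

Power ≈ 0.422

Noncentrality parameter: λ = d·√(n/2) = 0.59 × √(12/2) = 1.4452
Two-sided α = 0.1 → critical value z_{0.05} = 1.645.
Power = Φ(λ − 1.645) + Φ(−λ − 1.645) = Φ(-0.200) + Φ(-3.090) = 0.4209 + 0.0010 = 0.4219.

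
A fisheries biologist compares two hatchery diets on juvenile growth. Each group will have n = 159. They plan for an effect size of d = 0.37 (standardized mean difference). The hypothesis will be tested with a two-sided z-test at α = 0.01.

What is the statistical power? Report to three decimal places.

Power ≈ 0.765

Noncentrality parameter: δ = d·√(n/2) = 0.37 × √(159/2) = 3.2990
Critical value for a two-sided test at α = 0.01: z_{α/2} = 2.576.
Power = Φ(δ − 2.576) + Φ(−δ − 2.576) = Φ(0.723) + Φ(-5.875) = 0.7652 + 0.0000 = 0.7652.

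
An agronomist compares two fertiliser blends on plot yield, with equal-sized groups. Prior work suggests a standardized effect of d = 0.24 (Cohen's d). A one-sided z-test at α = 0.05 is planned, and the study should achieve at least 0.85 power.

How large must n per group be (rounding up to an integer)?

n = 250 per group

Set Φ(δ − 1.645) = 0.85; then δ − 1.645 = Φ⁻¹(0.85) = 1.036, giving δ = 2.681.
δ = d·√(n/2) ⇒ n = 2(δ/d)² = 2 × (2.681 / 0.24)² = 249.63.
Rounding up, n = 250 per group.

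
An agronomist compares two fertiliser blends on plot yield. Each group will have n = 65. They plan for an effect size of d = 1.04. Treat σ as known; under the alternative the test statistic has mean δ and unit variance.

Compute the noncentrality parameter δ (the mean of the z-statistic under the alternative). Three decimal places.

δ ≈ 5.929

The noncentrality parameter scales effect size by the design's sample-size factor: δ = d·√(n/2) = 1.04 × √(65/2) = 5.9289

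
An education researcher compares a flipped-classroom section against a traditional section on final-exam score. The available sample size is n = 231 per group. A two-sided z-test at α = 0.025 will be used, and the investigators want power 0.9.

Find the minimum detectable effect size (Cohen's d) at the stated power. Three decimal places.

Need Φ(δ − 2.241) = 0.9, so δ = 2.241 + 1.282 = 3.523.
(The second rejection-region term Φ(−δ − z_{α/2}) is negligible and dropped.)
δ = d·√(n/2) ⇒ d = δ/√(n/2) = 3.523/√(231/2) = 0.3278.

d ≈ 0.328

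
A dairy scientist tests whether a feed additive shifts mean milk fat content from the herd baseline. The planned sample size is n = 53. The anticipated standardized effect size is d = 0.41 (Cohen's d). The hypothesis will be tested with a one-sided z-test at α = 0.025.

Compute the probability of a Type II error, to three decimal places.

β ≈ 0.153

Noncentrality parameter: λ = d·√n = 0.41 × √53 = 2.9848
Critical value for a one-sided test at α = 0.025: z_α = 1.960.
Power = Φ(λ − 1.960) = Φ(1.025) = 0.8473.
Type II error: β = 1 − power = 1 − 0.8473 = 0.1527.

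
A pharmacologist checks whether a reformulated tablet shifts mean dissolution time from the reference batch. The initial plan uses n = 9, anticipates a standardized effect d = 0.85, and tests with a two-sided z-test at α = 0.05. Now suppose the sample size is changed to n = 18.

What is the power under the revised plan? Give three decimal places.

With n = 18: δ = d·√n = 0.85 × √18 = 3.6062. Critical value z_{0.025} = 1.960.
Revised power = Φ(δ − 1.960) + Φ(−δ − 1.960) = Φ(1.646) + Φ(-5.566) = 0.9501 + 0.0000 = 0.9501.

Power ≈ 0.950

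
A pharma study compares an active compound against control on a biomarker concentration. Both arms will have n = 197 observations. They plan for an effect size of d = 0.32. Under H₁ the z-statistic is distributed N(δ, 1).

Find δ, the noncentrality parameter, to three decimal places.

δ = d·√(n/2) = 0.32 × √(197/2) = 3.1759

δ ≈ 3.176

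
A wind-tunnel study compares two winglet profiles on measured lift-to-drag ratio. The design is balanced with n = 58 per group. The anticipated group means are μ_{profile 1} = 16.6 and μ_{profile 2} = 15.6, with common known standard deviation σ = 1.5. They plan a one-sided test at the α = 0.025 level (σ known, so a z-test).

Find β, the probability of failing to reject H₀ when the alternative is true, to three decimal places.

β ≈ 0.052

Standardized effect: d = |μ_{profile 1} − μ_{profile 2}| / σ = |16.6 − 15.6| / 1.5 = 0.6667
Noncentrality parameter: δ = d·√(n/2) = 0.6667 × √(58/2) = 3.5901
One-sided α = 0.025 → critical value z_{0.025} = 1.960.
Power = P(Z > 1.960 − δ) = Φ(1.630) = 0.9485.
Type II error: β = 1 − power = 1 − 0.9485 = 0.0515.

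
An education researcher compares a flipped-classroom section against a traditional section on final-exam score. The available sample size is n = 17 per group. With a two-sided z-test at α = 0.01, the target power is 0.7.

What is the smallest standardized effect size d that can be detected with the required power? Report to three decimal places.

d ≈ 1.063

Required noncentrality: δ = z_{0.005} + z_{0.30} = 2.576 + 0.524 = 3.100.
(Lower-tail contribution to power is negligible for δ > 0.)
δ = d·√(n/2) ⇒ d = δ/√(n/2) = 3.100/√(17/2) = 1.0634.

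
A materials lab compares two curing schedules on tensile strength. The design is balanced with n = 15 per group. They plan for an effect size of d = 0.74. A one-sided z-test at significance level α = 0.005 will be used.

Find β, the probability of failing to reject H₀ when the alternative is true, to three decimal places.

Noncentrality parameter: δ = d·√(n/2) = 0.74 × √(15/2) = 2.0266
Critical value for a one-sided test at α = 0.005: z_α = 2.576.
Power = P(Z > 2.576 − δ) = Φ(-0.549) = 0.2914.
Type II error: β = 1 − power = 1 − 0.2914 = 0.7086.

β ≈ 0.709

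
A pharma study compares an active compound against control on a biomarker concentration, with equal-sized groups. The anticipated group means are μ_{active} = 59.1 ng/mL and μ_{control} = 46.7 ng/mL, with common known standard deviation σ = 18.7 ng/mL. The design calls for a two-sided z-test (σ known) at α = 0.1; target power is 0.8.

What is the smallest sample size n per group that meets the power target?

Standardized effect: d = |μ_{active} − μ_{control}| / σ = |59.1 − 46.7| / 18.7 = 0.6631
For power 0.8 need Φ(δ − z_{0.05}) = 0.8, so δ = z_{0.05} + z_{0.20} = 1.645 + 0.842 = 2.486.
(The Φ(−δ − z_{α/2}) term is vanishingly small for δ > 0 and is dropped in the standard sample-size formula.)
δ = d·√(n/2) ⇒ n = 2(δ/d)² = 2 × (2.486 / 0.6631)² = 28.12.
Rounding up, n = 29 per group.

n = 29 per group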